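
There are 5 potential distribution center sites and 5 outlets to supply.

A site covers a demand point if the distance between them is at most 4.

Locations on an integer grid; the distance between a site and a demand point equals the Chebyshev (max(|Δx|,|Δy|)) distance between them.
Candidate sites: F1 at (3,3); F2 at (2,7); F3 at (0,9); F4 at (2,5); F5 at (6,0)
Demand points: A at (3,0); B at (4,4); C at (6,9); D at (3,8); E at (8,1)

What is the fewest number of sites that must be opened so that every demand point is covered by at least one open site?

2

Coverage sets (demand points within 4 of each site):
  F1: {A, B}
  F2: {B, C, D}
  F3: {D}
  F4: {B, C, D}
  F5: {A, B, E}
No single site covers all 5 demand points.
But {F2, F5} covers everything, so the minimum is 2.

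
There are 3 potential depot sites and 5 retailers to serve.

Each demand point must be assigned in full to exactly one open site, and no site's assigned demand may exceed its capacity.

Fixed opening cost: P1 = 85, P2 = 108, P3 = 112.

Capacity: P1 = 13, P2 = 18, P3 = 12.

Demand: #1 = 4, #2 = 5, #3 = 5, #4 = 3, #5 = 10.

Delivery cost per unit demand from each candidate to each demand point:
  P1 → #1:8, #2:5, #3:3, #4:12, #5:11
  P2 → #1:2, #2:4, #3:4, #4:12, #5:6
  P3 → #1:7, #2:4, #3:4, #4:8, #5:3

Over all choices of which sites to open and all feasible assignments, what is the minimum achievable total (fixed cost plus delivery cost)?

Open {P2, P3}; cheapest assignment that respects the capacities:
  P2 (cap 18, load 17): #1, #2, #3, #4 — cost 4×2 + 5×4 + 5×4 + 3×12 = 84
  P3 (cap 12, load 10): #5 — cost 10×3 = 30
  Shipping 114, fixed 220 → total 334.
  Any other capacity-feasible assignment to {P2, P3} ships for at least 114.
Compare {P1, P2}: its best feasible assignment gives total 337.
Compare {P1, P2, P3}: its best feasible assignment gives total 414.
Every other set of open sites that can feasibly serve all demand totals ≥ 337 even under its best assignment. Minimum: 334.

334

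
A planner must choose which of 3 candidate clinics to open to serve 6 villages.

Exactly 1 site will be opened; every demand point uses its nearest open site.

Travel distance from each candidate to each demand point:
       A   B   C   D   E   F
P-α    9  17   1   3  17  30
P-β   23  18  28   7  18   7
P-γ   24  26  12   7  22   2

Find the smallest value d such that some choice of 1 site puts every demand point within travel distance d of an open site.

Open {P-γ}.
  Farthest demand point is B at travel distance 26 (to P-γ); all others are ≤ 26.
With {P-β} the worst case is 28.
With {P-α} the worst case is 30.
No size-1 selection achieves below 26.

26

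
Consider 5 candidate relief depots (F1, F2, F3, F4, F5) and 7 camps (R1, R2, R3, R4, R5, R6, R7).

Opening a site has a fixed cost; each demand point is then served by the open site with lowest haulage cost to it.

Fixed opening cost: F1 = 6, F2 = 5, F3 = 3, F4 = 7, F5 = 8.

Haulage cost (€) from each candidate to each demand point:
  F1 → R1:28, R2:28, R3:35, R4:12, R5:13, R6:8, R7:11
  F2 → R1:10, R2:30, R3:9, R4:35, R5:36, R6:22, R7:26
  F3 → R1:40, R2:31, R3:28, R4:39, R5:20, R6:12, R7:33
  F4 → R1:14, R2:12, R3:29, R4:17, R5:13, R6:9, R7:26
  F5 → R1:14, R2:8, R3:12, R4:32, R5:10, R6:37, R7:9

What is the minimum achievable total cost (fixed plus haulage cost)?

Open {F1, F2, F5}: assign each demand point to its cheapest open site.
  R1→F2 10, R2→F5 8, R3→F2 9, R4→F1 12, R5→F5 10, R6→F1 8, R7→F5 9
  haulage cost 66, fixed 19 → total 85.
Compare {F1, F5}: haulage cost 73 + fixed 14 = 87.
Compare {F1, F2, F3, F5}: haulage cost 66 + fixed 22 = 88.
Compare {F1, F3, F5}: haulage cost 73 + fixed 17 = 90.
All other subsets cost ≥ 87. Minimum total cost: 85.

85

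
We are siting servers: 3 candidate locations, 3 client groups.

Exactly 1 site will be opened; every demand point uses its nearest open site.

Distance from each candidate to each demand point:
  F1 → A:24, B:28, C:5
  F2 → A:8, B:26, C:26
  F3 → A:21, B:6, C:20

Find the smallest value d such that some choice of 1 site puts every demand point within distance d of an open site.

21

Open {F3}.
  Farthest demand point is A at distance 21 (to F3); all others are ≤ 21.
With {F2} the worst case is 26.
With {F1} the worst case is 28.
No size-1 selection achieves below 21.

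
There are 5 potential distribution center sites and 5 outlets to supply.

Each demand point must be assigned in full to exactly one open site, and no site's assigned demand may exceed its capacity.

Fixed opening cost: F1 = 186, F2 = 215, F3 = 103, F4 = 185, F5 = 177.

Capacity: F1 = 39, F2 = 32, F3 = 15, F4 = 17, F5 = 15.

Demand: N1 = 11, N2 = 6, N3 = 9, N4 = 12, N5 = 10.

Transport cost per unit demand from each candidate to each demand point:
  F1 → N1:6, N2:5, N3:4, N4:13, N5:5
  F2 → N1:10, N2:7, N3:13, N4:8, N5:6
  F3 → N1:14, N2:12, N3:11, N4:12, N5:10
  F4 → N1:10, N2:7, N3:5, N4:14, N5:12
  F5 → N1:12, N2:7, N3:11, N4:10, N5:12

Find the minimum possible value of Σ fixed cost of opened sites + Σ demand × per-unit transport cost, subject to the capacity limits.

615

Open {F1, F3}; cheapest assignment that respects the capacities:
  F1 (cap 39, load 36): N1, N2, N3, N5 — cost 11×6 + 6×5 + 9×4 + 10×5 = 182
  F3 (cap 15, load 12): N4 — cost 12×12 = 144
  Shipping 326, fixed 289 → total 615.
  Any other capacity-feasible assignment to {F1, F3} ships for at least 326.
Compare {F1, F5}: its best feasible assignment gives total 665.
Compare {F1, F2}: its best feasible assignment gives total 679.
Every other set of open sites that can feasibly serve all demand totals ≥ 665 even under its best assignment. Minimum: 615.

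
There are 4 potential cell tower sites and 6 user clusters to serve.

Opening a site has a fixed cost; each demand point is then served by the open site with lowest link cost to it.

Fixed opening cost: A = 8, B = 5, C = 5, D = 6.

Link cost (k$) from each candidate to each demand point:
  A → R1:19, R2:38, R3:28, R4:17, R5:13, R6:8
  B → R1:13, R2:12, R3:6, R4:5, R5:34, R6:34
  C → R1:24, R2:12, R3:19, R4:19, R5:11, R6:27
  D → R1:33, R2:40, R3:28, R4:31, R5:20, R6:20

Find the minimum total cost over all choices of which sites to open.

Open {A, B}: assign each demand point to its cheapest open site.
  R1→B 13, R2→B 12, R3→B 6, R4→B 5, R5→A 13, R6→A 8
  link cost 57, fixed 13 → total 70.
Compare {A, B, C}: link cost 55 + fixed 18 = 73.
Compare {A, B, D}: link cost 57 + fixed 19 = 76.
Compare {A, B, C, D}: link cost 55 + fixed 24 = 79.
All other subsets cost ≥ 73. Minimum total cost: 70.

70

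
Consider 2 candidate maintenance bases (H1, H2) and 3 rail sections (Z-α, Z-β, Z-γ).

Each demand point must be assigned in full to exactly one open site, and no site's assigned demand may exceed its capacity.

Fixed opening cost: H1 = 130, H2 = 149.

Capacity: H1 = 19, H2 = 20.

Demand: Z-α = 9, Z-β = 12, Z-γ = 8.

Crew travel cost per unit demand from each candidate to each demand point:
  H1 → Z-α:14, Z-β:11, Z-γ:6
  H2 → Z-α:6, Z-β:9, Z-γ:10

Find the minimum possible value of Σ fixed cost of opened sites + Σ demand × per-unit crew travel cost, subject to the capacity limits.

Open {H1, H2}; cheapest assignment that respects the capacities:
  H1 (cap 19, load 12): Z-β — cost 12×11 = 132
  H2 (cap 20, load 17): Z-α, Z-γ — cost 9×6 + 8×10 = 134
  Shipping 266, fixed 279 → total 545.
  Any other capacity-feasible assignment to {H1, H2} ships for at least 266.
Total demand is 29 and no other set of sites has combined capacity ≥ 29, so {H1, H2} is the only feasible choice of open sites. Minimum: 545.

545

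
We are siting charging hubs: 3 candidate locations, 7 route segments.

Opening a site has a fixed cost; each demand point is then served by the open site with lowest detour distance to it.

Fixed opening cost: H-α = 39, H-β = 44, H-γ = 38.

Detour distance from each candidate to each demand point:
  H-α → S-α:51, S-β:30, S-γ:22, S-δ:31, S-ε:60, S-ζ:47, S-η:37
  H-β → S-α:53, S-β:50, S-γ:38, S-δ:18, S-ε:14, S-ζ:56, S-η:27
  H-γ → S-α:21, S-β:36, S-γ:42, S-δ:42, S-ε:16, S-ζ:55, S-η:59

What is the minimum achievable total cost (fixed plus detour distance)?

281

Open {H-α, H-γ}: assign each demand point to its cheapest open site.
  S-α→H-γ 21, S-β→H-α 30, S-γ→H-α 22, S-δ→H-α 31, S-ε→H-γ 16, S-ζ→H-α 47, S-η→H-α 37
  detour distance 204, fixed 77 → total 281.
Compare {H-β, H-γ}: detour distance 209 + fixed 82 = 291.
Compare {H-α, H-β}: detour distance 209 + fixed 83 = 292.
Compare {H-β}: detour distance 256 + fixed 44 = 300.
All other subsets cost ≥ 291. Minimum total cost: 281.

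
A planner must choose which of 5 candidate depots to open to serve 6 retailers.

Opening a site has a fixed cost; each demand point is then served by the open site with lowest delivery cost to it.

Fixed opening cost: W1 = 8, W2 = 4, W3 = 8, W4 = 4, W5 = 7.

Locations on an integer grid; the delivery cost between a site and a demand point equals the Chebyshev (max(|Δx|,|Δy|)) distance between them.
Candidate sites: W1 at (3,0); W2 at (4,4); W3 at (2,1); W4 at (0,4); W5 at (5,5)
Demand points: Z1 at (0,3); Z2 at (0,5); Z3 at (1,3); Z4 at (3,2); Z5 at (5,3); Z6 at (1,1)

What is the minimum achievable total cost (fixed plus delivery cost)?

17

Open {W2, W4}: assign each demand point to its cheapest open site.
  Z1→W4 1, Z2→W4 1, Z3→W4 1, Z4→W2 2, Z5→W2 1, Z6→W2 3
  delivery cost 9, fixed 8 → total 17.
Compare {W4}: delivery cost 14 + fixed 4 = 18.
Compare {W3, W4}: delivery cost 8 + fixed 12 = 20.
Compare {W2}: delivery cost 17 + fixed 4 = 21.
All other subsets cost ≥ 18. Minimum total cost: 17.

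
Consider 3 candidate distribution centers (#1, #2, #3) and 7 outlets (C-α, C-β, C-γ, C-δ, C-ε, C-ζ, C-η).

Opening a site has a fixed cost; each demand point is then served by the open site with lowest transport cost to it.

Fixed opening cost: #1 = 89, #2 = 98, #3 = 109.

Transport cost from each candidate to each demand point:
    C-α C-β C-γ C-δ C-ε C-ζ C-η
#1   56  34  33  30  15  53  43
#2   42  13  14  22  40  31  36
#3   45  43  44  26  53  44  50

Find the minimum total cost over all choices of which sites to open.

296

Open {#2}: assign each demand point to its cheapest open site.
  C-α→#2 42, C-β→#2 13, C-γ→#2 14, C-δ→#2 22, C-ε→#2 40, C-ζ→#2 31, C-η→#2 36
  transport cost 198, fixed 98 → total 296.
Compare {#1}: transport cost 264 + fixed 89 = 353.
Compare {#1, #2}: transport cost 173 + fixed 187 = 360.
Compare {#2, #3}: transport cost 198 + fixed 207 = 405.
All other subsets cost ≥ 353. Minimum total cost: 296.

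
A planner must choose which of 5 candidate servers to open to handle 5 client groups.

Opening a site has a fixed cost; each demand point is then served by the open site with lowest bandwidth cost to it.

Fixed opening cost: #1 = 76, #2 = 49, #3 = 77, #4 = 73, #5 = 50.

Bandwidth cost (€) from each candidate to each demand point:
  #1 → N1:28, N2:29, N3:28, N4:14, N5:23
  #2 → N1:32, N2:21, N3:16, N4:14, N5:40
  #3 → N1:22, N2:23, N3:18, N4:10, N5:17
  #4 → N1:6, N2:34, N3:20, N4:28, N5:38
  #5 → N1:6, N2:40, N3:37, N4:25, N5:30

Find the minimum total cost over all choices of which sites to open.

Open {#3}: assign each demand point to its cheapest open site.
  N1→#3 22, N2→#3 23, N3→#3 18, N4→#3 10, N5→#3 17
  bandwidth cost 90, fixed 77 → total 167.
Compare {#2}: bandwidth cost 123 + fixed 49 = 172.
Compare {#2, #5}: bandwidth cost 87 + fixed 99 = 186.
Compare {#5}: bandwidth cost 138 + fixed 50 = 188.
All other subsets cost ≥ 172. Minimum total cost: 167.

167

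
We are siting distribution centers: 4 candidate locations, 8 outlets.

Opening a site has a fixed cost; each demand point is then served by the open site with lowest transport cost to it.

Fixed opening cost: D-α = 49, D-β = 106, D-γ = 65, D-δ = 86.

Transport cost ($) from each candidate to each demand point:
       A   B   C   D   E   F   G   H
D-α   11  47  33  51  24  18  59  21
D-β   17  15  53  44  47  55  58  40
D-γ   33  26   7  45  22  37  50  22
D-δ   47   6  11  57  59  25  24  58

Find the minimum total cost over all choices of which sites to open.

Open {D-α, D-δ}: assign each demand point to its cheapest open site.
  A→D-α 11, B→D-δ 6, C→D-δ 11, D→D-α 51, E→D-α 24, F→D-α 18, G→D-δ 24, H→D-α 21
  transport cost 166, fixed 135 → total 301.
Compare {D-γ}: transport cost 242 + fixed 65 = 307.
Compare {D-α}: transport cost 264 + fixed 49 = 313.
Compare {D-α, D-γ}: transport cost 200 + fixed 114 = 314.
All other subsets cost ≥ 307. Minimum total cost: 301.

301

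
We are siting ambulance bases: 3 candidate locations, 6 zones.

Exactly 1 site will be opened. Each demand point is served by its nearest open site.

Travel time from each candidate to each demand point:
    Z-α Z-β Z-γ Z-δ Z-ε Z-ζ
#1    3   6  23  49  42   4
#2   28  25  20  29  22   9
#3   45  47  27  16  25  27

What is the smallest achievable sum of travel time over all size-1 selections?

127

Open {#1}.
  Z-α→#1 3, Z-β→#1 6, Z-γ→#1 23, Z-δ→#1 49, Z-ε→#1 42, Z-ζ→#1 4  ⇒ total 127.
Compare {#2}: total 133.
Compare {#3}: total 187.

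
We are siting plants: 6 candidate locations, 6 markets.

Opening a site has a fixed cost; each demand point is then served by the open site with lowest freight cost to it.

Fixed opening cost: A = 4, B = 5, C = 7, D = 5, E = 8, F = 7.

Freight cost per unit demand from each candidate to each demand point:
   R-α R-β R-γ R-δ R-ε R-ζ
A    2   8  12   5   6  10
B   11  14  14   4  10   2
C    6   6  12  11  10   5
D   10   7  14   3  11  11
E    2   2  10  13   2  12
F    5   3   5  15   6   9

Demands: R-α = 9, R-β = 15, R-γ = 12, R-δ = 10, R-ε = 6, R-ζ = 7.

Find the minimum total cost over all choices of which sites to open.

189

Open {B, D, E, F}: assign each demand point to its cheapest open site.
  R-α→E 9×2=18, R-β→E 15×2=30, R-γ→F 12×5=60, R-δ→D 10×3=30, R-ε→E 6×2=12, R-ζ→B 7×2=14
  freight cost 164, fixed 25 → total 189.
Compare {A, B, D, E, F}: freight cost 164 + fixed 29 = 193.
Compare {B, E, F}: freight cost 174 + fixed 20 = 194.
Compare {B, C, D, E, F}: freight cost 164 + fixed 32 = 196.
All other subsets cost ≥ 193. Minimum total cost: 189.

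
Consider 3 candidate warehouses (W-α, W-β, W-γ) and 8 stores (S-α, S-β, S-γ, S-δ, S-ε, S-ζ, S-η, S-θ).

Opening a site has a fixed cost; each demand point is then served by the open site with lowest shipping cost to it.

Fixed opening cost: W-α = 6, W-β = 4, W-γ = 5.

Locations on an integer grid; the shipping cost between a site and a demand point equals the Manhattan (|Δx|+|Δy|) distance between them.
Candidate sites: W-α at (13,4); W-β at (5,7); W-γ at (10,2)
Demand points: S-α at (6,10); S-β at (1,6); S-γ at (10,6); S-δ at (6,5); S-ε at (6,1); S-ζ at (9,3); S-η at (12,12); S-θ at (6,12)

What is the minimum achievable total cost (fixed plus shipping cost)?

Open {W-β, W-γ}: assign each demand point to its cheapest open site.
  S-α→W-β 4, S-β→W-β 5, S-γ→W-γ 4, S-δ→W-β 3, S-ε→W-γ 5, S-ζ→W-γ 2, S-η→W-β 12, S-θ→W-β 6
  shipping cost 41, fixed 9 → total 50.
Compare {W-α, W-β, W-γ}: shipping cost 38 + fixed 15 = 53.
Compare {W-α, W-β}: shipping cost 44 + fixed 10 = 54.
Compare {W-β}: shipping cost 51 + fixed 4 = 55.
All other subsets cost ≥ 53. Minimum total cost: 50.

50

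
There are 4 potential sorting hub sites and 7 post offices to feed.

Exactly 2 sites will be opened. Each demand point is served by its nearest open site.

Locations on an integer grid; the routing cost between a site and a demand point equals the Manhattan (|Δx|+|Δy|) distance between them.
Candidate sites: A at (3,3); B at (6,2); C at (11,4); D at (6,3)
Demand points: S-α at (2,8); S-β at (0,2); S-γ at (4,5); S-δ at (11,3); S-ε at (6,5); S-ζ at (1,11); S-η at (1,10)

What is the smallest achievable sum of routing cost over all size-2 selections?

38

Open {A, C}.
  S-α→A 6, S-β→A 4, S-γ→A 3, S-δ→C 1, S-ε→A 5, S-ζ→A 10, S-η→A 9  ⇒ total 38.
Compare {A, D}: total 39.
Compare {A, B}: total 41.
No size-2 selection does better; minimum is 38.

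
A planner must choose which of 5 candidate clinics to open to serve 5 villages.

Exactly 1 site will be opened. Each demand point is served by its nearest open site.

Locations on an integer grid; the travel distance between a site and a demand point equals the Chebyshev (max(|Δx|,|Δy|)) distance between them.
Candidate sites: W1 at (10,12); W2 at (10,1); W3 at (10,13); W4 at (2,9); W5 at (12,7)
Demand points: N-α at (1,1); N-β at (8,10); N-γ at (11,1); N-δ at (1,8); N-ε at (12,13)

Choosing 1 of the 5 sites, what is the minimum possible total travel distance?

Open {W4}.
  N-α→W4 8, N-β→W4 6, N-γ→W4 9, N-δ→W4 1, N-ε→W4 10  ⇒ total 34.
Compare {W1}: total 35.
Compare {W3}: total 38.
No size-1 selection does better; minimum is 34.

34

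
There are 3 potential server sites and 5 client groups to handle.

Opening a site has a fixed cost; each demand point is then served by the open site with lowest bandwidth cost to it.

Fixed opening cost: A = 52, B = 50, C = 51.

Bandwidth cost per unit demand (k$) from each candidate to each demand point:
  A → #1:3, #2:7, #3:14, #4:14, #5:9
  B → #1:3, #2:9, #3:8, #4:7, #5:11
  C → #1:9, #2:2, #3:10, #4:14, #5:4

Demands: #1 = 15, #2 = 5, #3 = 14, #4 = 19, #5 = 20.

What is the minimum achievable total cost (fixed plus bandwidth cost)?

Open {B, C}: assign each demand point to its cheapest open site.
  #1→B 15×3=45, #2→C 5×2=10, #3→B 14×8=112, #4→B 19×7=133, #5→C 20×4=80
  bandwidth cost 380, fixed 101 → total 481.
Compare {A, B, C}: bandwidth cost 380 + fixed 153 = 533.
Compare {B}: bandwidth cost 555 + fixed 50 = 605.
Compare {A, B}: bandwidth cost 505 + fixed 102 = 607.
All other subsets cost ≥ 533. Minimum total cost: 481.

481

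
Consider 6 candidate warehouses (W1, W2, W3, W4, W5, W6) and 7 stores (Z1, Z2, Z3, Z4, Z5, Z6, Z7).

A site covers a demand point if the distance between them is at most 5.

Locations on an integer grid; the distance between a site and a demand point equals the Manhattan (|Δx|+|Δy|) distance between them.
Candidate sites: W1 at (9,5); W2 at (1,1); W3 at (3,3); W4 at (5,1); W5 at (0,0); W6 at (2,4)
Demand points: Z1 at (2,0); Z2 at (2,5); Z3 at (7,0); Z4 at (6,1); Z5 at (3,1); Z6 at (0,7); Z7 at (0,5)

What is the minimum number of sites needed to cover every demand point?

2

Coverage sets (demand points within 5 of each site):
  W1: {}
  W2: {Z1, Z2, Z4, Z5, Z7}
  W3: {Z1, Z2, Z4, Z5, Z7}
  W4: {Z1, Z3, Z4, Z5}
  W5: {Z1, Z5, Z7}
  W6: {Z1, Z2, Z5, Z6, Z7}
No single site covers all 7 demand points.
But {W4, W6} covers everything, so the minimum is 2.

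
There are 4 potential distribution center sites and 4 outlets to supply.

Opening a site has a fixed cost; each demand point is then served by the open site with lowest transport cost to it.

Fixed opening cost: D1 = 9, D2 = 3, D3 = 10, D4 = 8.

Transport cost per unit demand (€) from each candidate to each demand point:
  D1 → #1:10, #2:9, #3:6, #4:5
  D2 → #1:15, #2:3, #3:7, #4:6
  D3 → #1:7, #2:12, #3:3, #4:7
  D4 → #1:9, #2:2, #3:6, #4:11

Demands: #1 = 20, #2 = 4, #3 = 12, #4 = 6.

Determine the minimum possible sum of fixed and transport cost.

Open {D2, D3}: assign each demand point to its cheapest open site.
  #1→D3 20×7=140, #2→D2 4×3=12, #3→D3 12×3=36, #4→D2 6×6=36
  transport cost 224, fixed 13 → total 237.
Compare {D1, D2, D3}: transport cost 218 + fixed 22 = 240.
Compare {D1, D3, D4}: transport cost 214 + fixed 27 = 241.
Compare {D2, D3, D4}: transport cost 220 + fixed 21 = 241.
All other subsets cost ≥ 240. Minimum total cost: 237.

237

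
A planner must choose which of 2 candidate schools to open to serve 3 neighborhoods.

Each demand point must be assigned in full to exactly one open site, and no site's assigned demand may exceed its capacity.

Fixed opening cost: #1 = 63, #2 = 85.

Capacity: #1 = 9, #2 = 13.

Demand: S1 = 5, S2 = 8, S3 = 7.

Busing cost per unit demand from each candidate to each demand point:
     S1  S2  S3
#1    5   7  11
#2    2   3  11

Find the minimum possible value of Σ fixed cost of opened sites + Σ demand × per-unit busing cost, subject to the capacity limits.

259

Open {#1, #2}; cheapest assignment that respects the capacities:
  #1 (cap 9, load 7): S3 — cost 7×11 = 77
  #2 (cap 13, load 13): S1, S2 — cost 5×2 + 8×3 = 34
  Shipping 111, fixed 148 → total 259.
  Any other capacity-feasible assignment to {#1, #2} ships for at least 111.
Total demand is 20 and no other set of sites has combined capacity ≥ 20, so {#1, #2} is the only feasible choice of open sites. Minimum: 259.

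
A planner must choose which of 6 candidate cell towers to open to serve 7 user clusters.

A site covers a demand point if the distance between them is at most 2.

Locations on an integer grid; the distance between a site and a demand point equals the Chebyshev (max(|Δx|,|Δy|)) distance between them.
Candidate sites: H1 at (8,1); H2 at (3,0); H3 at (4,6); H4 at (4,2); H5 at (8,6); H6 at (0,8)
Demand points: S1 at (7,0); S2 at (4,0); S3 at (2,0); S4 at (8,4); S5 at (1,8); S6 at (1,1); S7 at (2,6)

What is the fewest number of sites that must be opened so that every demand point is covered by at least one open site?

Coverage sets (demand points within 2 of each site):
  H1: {S1}
  H2: {S2, S3, S6}
  H3: {S7}
  H4: {S2, S3}
  H5: {S4}
  H6: {S5, S7}
No 3 sites suffice: every size-3 union leaves at least one demand point uncovered.
But {H1, H2, H5, H6} covers everything, so the minimum is 4.

4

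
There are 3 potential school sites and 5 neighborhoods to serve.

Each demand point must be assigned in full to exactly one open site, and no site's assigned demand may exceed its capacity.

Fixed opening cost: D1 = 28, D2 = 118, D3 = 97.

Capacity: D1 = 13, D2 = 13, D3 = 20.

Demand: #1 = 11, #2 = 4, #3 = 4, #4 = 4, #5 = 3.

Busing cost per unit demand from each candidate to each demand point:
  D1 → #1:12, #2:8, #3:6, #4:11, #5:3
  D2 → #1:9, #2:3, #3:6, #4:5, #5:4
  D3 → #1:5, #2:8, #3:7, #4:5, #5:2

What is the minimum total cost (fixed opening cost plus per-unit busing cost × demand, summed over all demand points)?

Open {D1, D3}; cheapest assignment that respects the capacities:
  D1 (cap 13, load 8): #2, #3 — cost 4×8 + 4×6 = 56
  D3 (cap 20, load 18): #1, #4, #5 — cost 11×5 + 4×5 + 3×2 = 81
  Shipping 137, fixed 125 → total 262.
  Any other capacity-feasible assignment to {D1, D3} ships for at least 137.
Compare {D2, D3}: its best feasible assignment gives total 332.
Compare {D1, D2, D3}: its best feasible assignment gives total 360.
Every other set of open sites that can feasibly serve all demand totals ≥ 332 even under its best assignment. Minimum: 262.

262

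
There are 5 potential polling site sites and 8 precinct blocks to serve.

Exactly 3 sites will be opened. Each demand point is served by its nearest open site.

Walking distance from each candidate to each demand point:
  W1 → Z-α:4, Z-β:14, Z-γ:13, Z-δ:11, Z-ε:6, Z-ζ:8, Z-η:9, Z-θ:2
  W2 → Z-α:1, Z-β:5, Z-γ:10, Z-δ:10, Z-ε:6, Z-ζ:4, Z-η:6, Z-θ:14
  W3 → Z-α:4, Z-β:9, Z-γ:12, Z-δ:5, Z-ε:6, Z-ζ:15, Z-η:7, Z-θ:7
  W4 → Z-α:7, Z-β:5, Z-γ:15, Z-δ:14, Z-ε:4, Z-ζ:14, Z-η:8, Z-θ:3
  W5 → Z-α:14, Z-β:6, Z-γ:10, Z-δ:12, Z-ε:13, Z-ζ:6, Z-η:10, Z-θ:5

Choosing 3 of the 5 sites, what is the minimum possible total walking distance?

38

Open {W2, W3, W4}.
  Z-α→W2 1, Z-β→W2 5, Z-γ→W2 10, Z-δ→W3 5, Z-ε→W4 4, Z-ζ→W2 4, Z-η→W2 6, Z-θ→W4 3  ⇒ total 38.
Compare {W1, W2, W3}: total 39.
Compare {W1, W2, W4}: total 42.
No size-3 selection does better; minimum is 38.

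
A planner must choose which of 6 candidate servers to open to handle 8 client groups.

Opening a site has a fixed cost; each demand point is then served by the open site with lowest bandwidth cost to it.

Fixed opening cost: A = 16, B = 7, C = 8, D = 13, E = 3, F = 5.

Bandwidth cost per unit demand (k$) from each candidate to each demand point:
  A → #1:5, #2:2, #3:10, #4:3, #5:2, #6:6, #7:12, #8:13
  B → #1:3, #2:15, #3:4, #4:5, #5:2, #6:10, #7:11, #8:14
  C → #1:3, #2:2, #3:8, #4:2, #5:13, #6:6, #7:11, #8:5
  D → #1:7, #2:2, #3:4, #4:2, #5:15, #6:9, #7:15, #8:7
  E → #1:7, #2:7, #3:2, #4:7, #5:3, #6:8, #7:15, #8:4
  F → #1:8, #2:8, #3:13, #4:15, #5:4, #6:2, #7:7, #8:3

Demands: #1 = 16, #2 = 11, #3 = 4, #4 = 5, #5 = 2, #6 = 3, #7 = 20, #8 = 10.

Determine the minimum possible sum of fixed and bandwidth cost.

Open {C, E, F}: assign each demand point to its cheapest open site.
  #1→C 16×3=48, #2→C 11×2=22, #3→E 4×2=8, #4→C 5×2=10, #5→E 2×3=6, #6→F 3×2=6, #7→F 20×7=140, #8→F 10×3=30
  bandwidth cost 270, fixed 16 → total 286.
Compare {B, C, E, F}: bandwidth cost 268 + fixed 23 = 291.
Compare {B, C, F}: bandwidth cost 276 + fixed 20 = 296.
Compare {B, D, E, F}: bandwidth cost 268 + fixed 28 = 296.
All other subsets cost ≥ 291. Minimum total cost: 286.

286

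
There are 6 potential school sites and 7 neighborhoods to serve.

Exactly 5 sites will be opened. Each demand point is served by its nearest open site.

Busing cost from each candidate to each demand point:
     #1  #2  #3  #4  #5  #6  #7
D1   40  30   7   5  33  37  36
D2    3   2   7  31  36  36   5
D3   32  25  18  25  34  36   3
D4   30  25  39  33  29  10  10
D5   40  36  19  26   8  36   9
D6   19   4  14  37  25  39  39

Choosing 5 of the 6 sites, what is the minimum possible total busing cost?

38

Open {D1, D2, D3, D4, D5}.
  #1→D2 3, #2→D2 2, #3→D1 7, #4→D1 5, #5→D5 8, #6→D4 10, #7→D3 3  ⇒ total 38.
Compare {D1, D2, D4, D5, D6}: total 40.
Compare {D1, D2, D3, D4, D6}: total 55.
No size-5 selection does better; minimum is 38.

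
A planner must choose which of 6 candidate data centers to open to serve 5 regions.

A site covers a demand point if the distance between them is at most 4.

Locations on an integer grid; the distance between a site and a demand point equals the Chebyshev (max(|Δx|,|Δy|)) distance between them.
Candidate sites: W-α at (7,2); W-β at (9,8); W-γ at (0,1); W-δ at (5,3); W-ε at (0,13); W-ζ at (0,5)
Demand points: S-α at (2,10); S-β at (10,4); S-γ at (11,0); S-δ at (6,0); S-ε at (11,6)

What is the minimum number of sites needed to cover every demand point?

Coverage sets (demand points within 4 of each site):
  W-α: {S-β, S-γ, S-δ, S-ε}
  W-β: {S-β, S-ε}
  W-γ: {}
  W-δ: {S-δ}
  W-ε: {S-α}
  W-ζ: {}
No single site covers all 5 demand points.
But {W-α, W-ε} covers everything, so the minimum is 2.

2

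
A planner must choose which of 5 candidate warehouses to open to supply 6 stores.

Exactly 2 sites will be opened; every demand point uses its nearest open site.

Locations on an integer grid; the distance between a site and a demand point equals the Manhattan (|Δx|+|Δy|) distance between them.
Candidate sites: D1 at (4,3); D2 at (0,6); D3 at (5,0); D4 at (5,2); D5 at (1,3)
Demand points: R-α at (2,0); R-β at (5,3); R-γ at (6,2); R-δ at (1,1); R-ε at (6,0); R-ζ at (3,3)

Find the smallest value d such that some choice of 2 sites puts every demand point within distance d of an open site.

Open {D3, D5}.
  Farthest demand point is R-α at distance 3 (to D3); all others are ≤ 3.
With {D4, D5} the worst case is 4.
With {D1, D2} the worst case is 5.
No size-2 selection achieves below 3.

3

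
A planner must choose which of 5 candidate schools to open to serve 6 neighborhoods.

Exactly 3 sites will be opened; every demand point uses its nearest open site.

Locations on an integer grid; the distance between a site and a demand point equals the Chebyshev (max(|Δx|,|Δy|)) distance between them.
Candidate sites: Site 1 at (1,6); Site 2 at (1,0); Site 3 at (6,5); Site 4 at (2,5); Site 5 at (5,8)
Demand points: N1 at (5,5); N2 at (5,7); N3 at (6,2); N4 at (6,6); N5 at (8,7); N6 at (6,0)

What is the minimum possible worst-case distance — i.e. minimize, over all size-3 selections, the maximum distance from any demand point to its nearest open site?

5

Open {Site 1, Site 2, Site 3}.
  Farthest demand point is N6 at distance 5 (to Site 2); all others are ≤ 5.
With {Site 1, Site 2, Site 5} the worst case is 5.
With {Site 1, Site 3, Site 4} the worst case is 5.
No size-3 selection achieves below 5.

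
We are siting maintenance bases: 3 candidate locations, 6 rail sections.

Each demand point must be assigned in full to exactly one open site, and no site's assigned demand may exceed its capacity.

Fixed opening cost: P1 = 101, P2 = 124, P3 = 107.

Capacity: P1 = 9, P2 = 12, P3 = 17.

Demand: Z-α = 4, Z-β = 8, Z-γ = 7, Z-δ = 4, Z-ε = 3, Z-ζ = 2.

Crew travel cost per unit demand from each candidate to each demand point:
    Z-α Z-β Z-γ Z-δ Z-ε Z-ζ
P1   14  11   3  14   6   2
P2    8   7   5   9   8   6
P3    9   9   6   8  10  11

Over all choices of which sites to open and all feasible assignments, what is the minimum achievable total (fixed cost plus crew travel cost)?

Open {P2, P3}; cheapest assignment that respects the capacities:
  P2 (cap 12, load 12): Z-γ, Z-ε, Z-ζ — cost 7×5 + 3×8 + 2×6 = 71
  P3 (cap 17, load 16): Z-α, Z-β, Z-δ — cost 4×9 + 8×9 + 4×8 = 140
  Shipping 211, fixed 231 → total 442.
  Any other capacity-feasible assignment to {P2, P3} ships for at least 211.
Compare {P1, P2, P3}: its best feasible assignment gives total 505.
Every other set of open sites that can feasibly serve all demand totals ≥ 505 even under its best assignment. Minimum: 442.

442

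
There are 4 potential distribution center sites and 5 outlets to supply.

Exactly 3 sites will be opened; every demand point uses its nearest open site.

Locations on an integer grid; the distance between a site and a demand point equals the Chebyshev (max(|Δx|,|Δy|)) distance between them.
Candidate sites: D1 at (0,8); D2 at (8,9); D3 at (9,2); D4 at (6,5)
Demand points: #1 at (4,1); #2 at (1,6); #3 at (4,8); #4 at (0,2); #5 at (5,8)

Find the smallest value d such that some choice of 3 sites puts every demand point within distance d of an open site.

6

Open {D1, D2, D3}.
  Farthest demand point is #4 at distance 6 (to D1); all others are ≤ 6.
With {D1, D2, D4} the worst case is 6.
With {D1, D3, D4} the worst case is 6.
No size-3 selection achieves below 6.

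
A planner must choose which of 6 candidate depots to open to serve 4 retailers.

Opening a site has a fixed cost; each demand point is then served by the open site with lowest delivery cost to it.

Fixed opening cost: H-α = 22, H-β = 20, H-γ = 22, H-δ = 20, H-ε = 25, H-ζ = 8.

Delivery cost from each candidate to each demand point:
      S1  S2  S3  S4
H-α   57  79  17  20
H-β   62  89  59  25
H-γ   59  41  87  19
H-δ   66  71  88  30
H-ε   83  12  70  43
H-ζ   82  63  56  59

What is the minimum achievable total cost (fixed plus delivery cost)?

Open {H-α, H-ε}: assign each demand point to its cheapest open site.
  S1→H-α 57, S2→H-ε 12, S3→H-α 17, S4→H-α 20
  delivery cost 106, fixed 47 → total 153.
Compare {H-α, H-ε, H-ζ}: delivery cost 106 + fixed 55 = 161.
Compare {H-α, H-β, H-ε}: delivery cost 106 + fixed 67 = 173.
Compare {H-α, H-δ, H-ε}: delivery cost 106 + fixed 67 = 173.
All other subsets cost ≥ 161. Minimum total cost: 153.

153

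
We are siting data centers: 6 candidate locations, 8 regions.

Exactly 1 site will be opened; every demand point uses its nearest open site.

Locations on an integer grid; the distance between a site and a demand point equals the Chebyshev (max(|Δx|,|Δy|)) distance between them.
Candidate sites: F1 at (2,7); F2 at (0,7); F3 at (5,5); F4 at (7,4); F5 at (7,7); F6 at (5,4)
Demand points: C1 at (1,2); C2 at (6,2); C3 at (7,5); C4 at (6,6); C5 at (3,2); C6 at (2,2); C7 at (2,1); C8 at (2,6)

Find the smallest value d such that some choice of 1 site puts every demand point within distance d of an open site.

4

Open {F3}.
  Farthest demand point is C1 at distance 4 (to F3); all others are ≤ 4.
With {F6} the worst case is 4.
With {F1} the worst case is 6.
No size-1 selection achieves below 4.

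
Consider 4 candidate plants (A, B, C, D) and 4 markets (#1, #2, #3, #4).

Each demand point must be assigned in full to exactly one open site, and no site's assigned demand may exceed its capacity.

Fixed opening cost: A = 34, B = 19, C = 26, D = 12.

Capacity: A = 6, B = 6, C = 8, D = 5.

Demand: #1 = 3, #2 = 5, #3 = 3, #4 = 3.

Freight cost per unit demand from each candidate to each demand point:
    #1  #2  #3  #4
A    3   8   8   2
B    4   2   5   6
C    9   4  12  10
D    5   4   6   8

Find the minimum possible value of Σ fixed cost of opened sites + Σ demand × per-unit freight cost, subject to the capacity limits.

Open {A, B, D}; cheapest assignment that respects the capacities:
  A (cap 6, load 6): #1, #4 — cost 3×3 + 3×2 = 15
  B (cap 6, load 5): #2 — cost 5×2 = 10
  D (cap 5, load 3): #3 — cost 3×6 = 18
  Shipping 43, fixed 65 → total 108.
  Any other capacity-feasible assignment to {A, B, D} ships for at least 43.
Compare {B, C}: its best feasible assignment gives total 122.
Compare {A, C, D}: its best feasible assignment gives total 125.
Every other set of open sites that can feasibly serve all demand totals ≥ 122 even under its best assignment. Minimum: 108.

108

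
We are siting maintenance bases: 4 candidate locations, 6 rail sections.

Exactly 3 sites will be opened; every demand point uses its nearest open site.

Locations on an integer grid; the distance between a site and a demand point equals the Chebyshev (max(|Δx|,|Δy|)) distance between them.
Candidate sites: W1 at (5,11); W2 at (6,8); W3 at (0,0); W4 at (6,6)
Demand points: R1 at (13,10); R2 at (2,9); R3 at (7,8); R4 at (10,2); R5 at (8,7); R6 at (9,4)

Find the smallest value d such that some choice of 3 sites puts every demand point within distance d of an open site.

Open {W1, W2, W3}.
  Farthest demand point is R1 at distance 7 (to W2); all others are ≤ 7.
With {W1, W2, W4} the worst case is 7.
With {W1, W3, W4} the worst case is 7.
No size-3 selection achieves below 7.

7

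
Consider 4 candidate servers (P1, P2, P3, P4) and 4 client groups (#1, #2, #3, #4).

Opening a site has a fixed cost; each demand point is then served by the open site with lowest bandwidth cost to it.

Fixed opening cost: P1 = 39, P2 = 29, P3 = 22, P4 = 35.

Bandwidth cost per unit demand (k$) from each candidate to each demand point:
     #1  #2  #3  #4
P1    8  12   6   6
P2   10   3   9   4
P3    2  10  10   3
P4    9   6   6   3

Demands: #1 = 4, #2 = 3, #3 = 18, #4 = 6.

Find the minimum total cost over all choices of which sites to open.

209

Open {P3, P4}: assign each demand point to its cheapest open site.
  #1→P3 4×2=8, #2→P4 3×6=18, #3→P4 18×6=108, #4→P3 6×3=18
  bandwidth cost 152, fixed 57 → total 209.
Compare {P4}: bandwidth cost 180 + fixed 35 = 215.
Compare {P1, P3}: bandwidth cost 164 + fixed 61 = 225.
Compare {P2, P3, P4}: bandwidth cost 143 + fixed 86 = 229.
All other subsets cost ≥ 215. Minimum total cost: 209.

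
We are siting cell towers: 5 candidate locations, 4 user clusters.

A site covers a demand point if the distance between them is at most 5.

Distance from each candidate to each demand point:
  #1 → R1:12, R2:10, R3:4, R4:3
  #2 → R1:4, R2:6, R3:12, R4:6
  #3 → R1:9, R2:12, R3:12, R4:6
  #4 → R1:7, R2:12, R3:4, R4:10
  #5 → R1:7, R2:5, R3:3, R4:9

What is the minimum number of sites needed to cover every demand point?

3

Coverage sets (demand points within 5 of each site):
  #1: {R3, R4}
  #2: {R1}
  #3: {}
  #4: {R3}
  #5: {R2, R3}
No 2 sites suffice: every size-2 union leaves at least one demand point uncovered.
But {#1, #2, #5} covers everything, so the minimum is 3.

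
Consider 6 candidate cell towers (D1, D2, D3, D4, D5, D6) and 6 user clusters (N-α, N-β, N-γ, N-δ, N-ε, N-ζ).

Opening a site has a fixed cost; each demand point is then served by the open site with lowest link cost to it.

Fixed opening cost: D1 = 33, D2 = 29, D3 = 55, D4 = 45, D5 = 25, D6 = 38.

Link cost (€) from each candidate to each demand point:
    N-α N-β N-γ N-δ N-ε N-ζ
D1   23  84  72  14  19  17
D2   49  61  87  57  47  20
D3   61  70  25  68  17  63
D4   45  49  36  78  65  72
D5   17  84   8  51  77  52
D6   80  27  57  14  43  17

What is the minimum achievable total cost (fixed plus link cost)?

Open {D5, D6}: assign each demand point to its cheapest open site.
  N-α→D5 17, N-β→D6 27, N-γ→D5 8, N-δ→D6 14, N-ε→D6 43, N-ζ→D6 17
  link cost 126, fixed 63 → total 189.
Compare {D1, D5, D6}: link cost 102 + fixed 96 = 198.
Compare {D1, D5}: link cost 159 + fixed 58 = 217.
Compare {D2, D5, D6}: link cost 126 + fixed 92 = 218.
All other subsets cost ≥ 198. Minimum total cost: 189.

189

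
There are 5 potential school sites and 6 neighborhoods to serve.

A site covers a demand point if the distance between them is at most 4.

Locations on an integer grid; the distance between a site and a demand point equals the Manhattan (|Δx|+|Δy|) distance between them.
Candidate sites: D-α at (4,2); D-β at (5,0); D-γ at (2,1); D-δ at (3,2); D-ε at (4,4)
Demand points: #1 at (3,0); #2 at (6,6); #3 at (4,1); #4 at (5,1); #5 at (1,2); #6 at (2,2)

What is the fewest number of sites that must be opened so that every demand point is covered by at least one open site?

Coverage sets (demand points within 4 of each site):
  D-α: {#1, #3, #4, #5, #6}
  D-β: {#1, #3, #4}
  D-γ: {#1, #3, #4, #5, #6}
  D-δ: {#1, #3, #4, #5, #6}
  D-ε: {#2, #3, #4, #6}
No single site covers all 6 demand points.
But {D-α, D-ε} covers everything, so the minimum is 2.

2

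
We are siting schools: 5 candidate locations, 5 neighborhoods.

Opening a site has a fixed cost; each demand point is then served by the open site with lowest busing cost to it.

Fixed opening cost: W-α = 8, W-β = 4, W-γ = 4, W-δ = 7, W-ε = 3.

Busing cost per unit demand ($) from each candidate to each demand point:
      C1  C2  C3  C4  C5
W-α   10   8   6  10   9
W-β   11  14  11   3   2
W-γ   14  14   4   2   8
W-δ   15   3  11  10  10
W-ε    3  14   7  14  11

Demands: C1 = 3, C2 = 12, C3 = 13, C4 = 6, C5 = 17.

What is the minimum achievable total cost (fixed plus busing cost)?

Open {W-β, W-γ, W-δ, W-ε}: assign each demand point to its cheapest open site.
  C1→W-ε 3×3=9, C2→W-δ 12×3=36, C3→W-γ 13×4=52, C4→W-γ 6×2=12, C5→W-β 17×2=34
  busing cost 143, fixed 18 → total 161.
Compare {W-α, W-β, W-γ, W-δ, W-ε}: busing cost 143 + fixed 26 = 169.
Compare {W-β, W-γ, W-δ}: busing cost 167 + fixed 15 = 182.
Compare {W-α, W-β, W-γ, W-δ}: busing cost 164 + fixed 23 = 187.
All other subsets cost ≥ 169. Minimum total cost: 161.

161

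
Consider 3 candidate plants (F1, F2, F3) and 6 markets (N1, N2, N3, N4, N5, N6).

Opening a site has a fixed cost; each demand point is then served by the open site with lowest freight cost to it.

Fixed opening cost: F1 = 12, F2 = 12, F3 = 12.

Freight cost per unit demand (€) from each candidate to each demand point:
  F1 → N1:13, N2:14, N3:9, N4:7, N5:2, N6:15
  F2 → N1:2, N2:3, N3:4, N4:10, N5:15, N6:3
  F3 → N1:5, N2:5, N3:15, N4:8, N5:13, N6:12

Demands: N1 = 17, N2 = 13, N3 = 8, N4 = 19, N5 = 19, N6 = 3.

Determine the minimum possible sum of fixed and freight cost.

309

Open {F1, F2}: assign each demand point to its cheapest open site.
  N1→F2 17×2=34, N2→F2 13×3=39, N3→F2 8×4=32, N4→F1 19×7=133, N5→F1 19×2=38, N6→F2 3×3=9
  freight cost 285, fixed 24 → total 309.
Compare {F1, F2, F3}: freight cost 285 + fixed 36 = 321.
Compare {F1, F3}: freight cost 429 + fixed 24 = 453.
Compare {F2, F3}: freight cost 513 + fixed 24 = 537.
All other subsets cost ≥ 321. Minimum total cost: 309.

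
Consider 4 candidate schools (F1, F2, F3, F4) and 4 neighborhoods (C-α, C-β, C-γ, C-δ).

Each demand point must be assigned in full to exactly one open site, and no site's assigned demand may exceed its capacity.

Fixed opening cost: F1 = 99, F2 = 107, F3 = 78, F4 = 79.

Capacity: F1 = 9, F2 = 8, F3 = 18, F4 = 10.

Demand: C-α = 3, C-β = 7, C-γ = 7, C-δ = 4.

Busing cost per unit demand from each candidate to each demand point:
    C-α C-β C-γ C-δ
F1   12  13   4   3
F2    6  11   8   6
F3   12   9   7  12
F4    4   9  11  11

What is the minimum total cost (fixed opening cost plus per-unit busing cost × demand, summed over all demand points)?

325

Open {F3, F4}; cheapest assignment that respects the capacities:
  F3 (cap 18, load 14): C-β, C-γ — cost 7×9 + 7×7 = 112
  F4 (cap 10, load 7): C-α, C-δ — cost 3×4 + 4×11 = 56
  Shipping 168, fixed 157 → total 325.
  Any other capacity-feasible assignment to {F3, F4} ships for at least 168.
Compare {F1, F3}: its best feasible assignment gives total 337.
Compare {F2, F3}: its best feasible assignment gives total 339.
Every other set of open sites that can feasibly serve all demand totals ≥ 337 even under its best assignment. Minimum: 325.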